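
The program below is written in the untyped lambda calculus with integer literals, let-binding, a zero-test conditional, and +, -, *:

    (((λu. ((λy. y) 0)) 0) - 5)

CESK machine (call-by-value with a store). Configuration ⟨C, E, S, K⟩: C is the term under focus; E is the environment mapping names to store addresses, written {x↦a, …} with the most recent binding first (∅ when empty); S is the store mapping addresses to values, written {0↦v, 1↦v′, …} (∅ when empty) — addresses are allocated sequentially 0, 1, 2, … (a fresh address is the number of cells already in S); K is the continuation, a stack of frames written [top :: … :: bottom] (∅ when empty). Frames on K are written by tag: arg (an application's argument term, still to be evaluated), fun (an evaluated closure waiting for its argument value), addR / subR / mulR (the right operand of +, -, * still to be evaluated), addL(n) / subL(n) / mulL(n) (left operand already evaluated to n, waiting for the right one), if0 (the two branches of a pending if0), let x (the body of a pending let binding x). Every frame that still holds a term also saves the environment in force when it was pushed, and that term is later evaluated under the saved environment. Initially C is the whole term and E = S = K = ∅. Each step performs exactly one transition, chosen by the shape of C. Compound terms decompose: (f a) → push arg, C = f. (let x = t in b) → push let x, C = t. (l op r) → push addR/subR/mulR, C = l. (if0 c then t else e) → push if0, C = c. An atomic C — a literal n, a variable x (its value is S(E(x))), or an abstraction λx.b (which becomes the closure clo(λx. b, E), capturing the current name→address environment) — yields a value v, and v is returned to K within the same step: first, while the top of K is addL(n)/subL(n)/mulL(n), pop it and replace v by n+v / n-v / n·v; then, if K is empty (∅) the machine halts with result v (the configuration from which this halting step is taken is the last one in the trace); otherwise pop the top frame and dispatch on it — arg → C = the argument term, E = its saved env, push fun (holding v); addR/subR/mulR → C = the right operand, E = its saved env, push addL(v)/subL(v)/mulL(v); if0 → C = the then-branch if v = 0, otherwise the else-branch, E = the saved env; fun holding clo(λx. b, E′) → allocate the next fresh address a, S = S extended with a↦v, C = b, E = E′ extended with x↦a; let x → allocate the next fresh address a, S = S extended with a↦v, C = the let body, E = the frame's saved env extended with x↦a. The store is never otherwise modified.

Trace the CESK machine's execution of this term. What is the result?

0. <C=(((λu. ((λy. y) 0)) 0) - 5), E=∅, S=∅, K=∅>
1. <C=((λu. ((λy. y) 0)) 0), E=∅, S=∅, K=[subR]>
2. <C=(λu. ((λy. y) 0)), E=∅, S=∅, K=[arg :: subR]>
3. <C=0, E=∅, S=∅, K=[fun :: subR]>
4. <C=((λy. y) 0), E={u↦0}, S={0↦0}, K=[subR]>
5. <C=(λy. y), E={u↦0}, S={0↦0}, K=[arg :: subR]>
6. <C=0, E={u↦0}, S={0↦0}, K=[fun :: subR]>
7. <C=y, E={y↦1, u↦0}, S={0↦0, 1↦0}, K=[subR]>
8. <C=5, E=∅, S={0↦0, 1↦0}, K=[subL(0)]>
→ final value -5

Answer: -5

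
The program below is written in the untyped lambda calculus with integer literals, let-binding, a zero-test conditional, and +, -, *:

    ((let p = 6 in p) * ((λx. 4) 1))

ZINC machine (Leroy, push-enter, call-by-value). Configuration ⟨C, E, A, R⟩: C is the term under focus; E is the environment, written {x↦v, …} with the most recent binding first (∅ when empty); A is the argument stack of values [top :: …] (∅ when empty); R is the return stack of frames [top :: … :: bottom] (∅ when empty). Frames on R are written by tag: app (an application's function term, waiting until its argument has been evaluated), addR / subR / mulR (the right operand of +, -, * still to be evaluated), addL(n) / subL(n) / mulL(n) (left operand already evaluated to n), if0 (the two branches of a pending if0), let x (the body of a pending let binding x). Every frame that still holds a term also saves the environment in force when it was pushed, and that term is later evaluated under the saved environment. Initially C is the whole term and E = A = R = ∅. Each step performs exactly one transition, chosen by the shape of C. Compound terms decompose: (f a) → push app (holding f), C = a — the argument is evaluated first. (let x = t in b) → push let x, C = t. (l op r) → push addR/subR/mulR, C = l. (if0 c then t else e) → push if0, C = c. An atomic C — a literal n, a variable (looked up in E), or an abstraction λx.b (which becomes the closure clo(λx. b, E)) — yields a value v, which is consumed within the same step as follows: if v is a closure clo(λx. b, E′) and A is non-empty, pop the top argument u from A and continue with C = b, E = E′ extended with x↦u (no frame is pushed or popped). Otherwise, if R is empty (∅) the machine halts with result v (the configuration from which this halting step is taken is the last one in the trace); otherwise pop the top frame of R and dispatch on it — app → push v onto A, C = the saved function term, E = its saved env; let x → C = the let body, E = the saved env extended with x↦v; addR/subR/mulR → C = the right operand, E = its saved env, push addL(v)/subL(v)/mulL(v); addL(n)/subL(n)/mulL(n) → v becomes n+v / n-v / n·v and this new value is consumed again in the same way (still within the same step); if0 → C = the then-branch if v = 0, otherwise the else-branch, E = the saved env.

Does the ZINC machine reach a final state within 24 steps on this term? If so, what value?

step 0: ⟨C=((let p = 6 in p) * ((λx. 4) 1)); E=∅; A=∅; R=∅⟩
step 1: ⟨C=(let p = 6 in p); E=∅; A=∅; R=[mulR]⟩
step 2: ⟨C=6; E=∅; A=∅; R=[let p :: mulR]⟩
step 3: ⟨C=p; E={p↦6}; A=∅; R=[mulR]⟩
step 4: ⟨C=((λx. 4) 1); E=∅; A=∅; R=[mulL(6)]⟩
step 5: ⟨C=1; E=∅; A=∅; R=[app :: mulL(6)]⟩
step 6: ⟨C=(λx. 4); E=∅; A=[1]; R=[mulL(6)]⟩
step 7: ⟨C=4; E={x↦1}; A=∅; R=[mulL(6)]⟩
→ final value 24

Answer: 24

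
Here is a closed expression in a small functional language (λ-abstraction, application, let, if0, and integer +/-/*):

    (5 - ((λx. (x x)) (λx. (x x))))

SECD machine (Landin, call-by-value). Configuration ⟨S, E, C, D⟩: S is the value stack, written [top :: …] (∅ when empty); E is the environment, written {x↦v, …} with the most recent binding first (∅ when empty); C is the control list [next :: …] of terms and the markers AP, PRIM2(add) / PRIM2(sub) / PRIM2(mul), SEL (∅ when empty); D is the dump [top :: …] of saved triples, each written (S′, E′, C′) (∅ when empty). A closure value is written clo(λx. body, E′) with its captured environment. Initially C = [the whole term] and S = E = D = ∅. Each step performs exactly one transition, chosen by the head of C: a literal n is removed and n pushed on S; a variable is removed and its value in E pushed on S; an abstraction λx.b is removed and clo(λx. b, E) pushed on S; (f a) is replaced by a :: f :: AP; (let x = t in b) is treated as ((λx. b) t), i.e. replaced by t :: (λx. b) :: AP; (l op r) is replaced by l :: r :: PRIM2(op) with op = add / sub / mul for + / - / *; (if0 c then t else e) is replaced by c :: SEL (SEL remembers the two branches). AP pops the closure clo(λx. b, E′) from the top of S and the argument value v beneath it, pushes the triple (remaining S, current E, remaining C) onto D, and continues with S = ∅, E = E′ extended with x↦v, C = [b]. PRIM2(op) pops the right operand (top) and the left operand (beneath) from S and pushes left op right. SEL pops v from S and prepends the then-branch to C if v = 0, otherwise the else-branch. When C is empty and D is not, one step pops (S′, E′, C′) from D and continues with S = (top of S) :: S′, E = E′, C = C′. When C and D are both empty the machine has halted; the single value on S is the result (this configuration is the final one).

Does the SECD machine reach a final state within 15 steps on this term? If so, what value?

[0] ⟨S=∅; E=∅; C=[(5 - ((λx. (x x)) (λx. (x x))))]; D=∅⟩
[1] ⟨S=∅; E=∅; C=[5 :: ((λx. (x x)) (λx. (x x))) :: PRIM2(sub)]; D=∅⟩
[2] ⟨S=[5]; E=∅; C=[((λx. (x x)) (λx. (x x))) :: PRIM2(sub)]; D=∅⟩
[3] ⟨S=[5]; E=∅; C=[(λx. (x x)) :: (λx. (x x)) :: AP :: PRIM2(sub)]; D=∅⟩
[4] ⟨S=[clo(λx. (x x), ∅) :: 5]; E=∅; C=[(λx. (x x)) :: AP :: PRIM2(sub)]; D=∅⟩
[5] ⟨S=[clo(λx. (x x), ∅) :: clo(λx. (x x), ∅) :: 5]; E=∅; C=[AP :: PRIM2(sub)]; D=∅⟩
[6] ⟨S=∅; E={x↦clo(λx. (x x), ∅)}; C=[(x x)]; D=[([5], ∅, [PRIM2(sub)])]⟩
[7] ⟨S=∅; E={x↦clo(λx. (x x), ∅)}; C=[x :: x :: AP]; D=[([5], ∅, [PRIM2(sub)])]⟩
[8] ⟨S=[clo(λx. (x x), ∅)]; E={x↦clo(λx. (x x), ∅)}; C=[x :: AP]; D=[([5], ∅, [PRIM2(sub)])]⟩
[9] ⟨S=[clo(λx. (x x), ∅) :: clo(λx. (x x), ∅)]; E={x↦clo(λx. (x x), ∅)}; C=[AP]; D=[([5], ∅, [PRIM2(sub)])]⟩
[10] ⟨S=∅; E={x↦clo(λx. (x x), ∅)}; C=[(x x)]; D=[(∅, {x↦clo(λx. (x x), ∅)}, ∅) :: ([5], ∅, [PRIM2(sub)])]⟩
[11] ⟨S=∅; E={x↦clo(λx. (x x), ∅)}; C=[x :: x :: AP]; D=[(∅, {x↦clo(λx. (x x), ∅)}, ∅) :: ([5], ∅, [PRIM2(sub)])]⟩
[12] ⟨S=[clo(λx. (x x), ∅)]; E={x↦clo(λx. (x x), ∅)}; C=[x :: AP]; D=[(∅, {x↦clo(λx. (x x), ∅)}, ∅) :: ([5], ∅, [PRIM2(sub)])]⟩
[13] ⟨S=[clo(λx. (x x), ∅) :: clo(λx. (x x), ∅)]; E={x↦clo(λx. (x x), ∅)}; C=[AP]; D=[(∅, {x↦clo(λx. (x x), ∅)}, ∅) :: ([5], ∅, [PRIM2(sub)])]⟩
[14] ⟨S=∅; E={x↦clo(λx. (x x), ∅)}; C=[(x x)]; D=[(∅, {x↦clo(λx. (x x), ∅)}, ∅) :: (∅, {x↦clo(λx. (x x), ∅)}, ∅) :: ([5], ∅, [PRIM2(sub)])]⟩
[15] ⟨S=∅; E={x↦clo(λx. (x x), ∅)}; C=[x :: x :: AP]; D=[(∅, {x↦clo(λx. (x x), ∅)}, ∅) :: (∅, {x↦clo(λx. (x x), ∅)}, ∅) :: ([5], ∅, [PRIM2(sub)])]⟩
→ 15 transitions taken and the configuration is still not final: no result within 15 steps

Answer: DIVERGES (no final state within 15 steps)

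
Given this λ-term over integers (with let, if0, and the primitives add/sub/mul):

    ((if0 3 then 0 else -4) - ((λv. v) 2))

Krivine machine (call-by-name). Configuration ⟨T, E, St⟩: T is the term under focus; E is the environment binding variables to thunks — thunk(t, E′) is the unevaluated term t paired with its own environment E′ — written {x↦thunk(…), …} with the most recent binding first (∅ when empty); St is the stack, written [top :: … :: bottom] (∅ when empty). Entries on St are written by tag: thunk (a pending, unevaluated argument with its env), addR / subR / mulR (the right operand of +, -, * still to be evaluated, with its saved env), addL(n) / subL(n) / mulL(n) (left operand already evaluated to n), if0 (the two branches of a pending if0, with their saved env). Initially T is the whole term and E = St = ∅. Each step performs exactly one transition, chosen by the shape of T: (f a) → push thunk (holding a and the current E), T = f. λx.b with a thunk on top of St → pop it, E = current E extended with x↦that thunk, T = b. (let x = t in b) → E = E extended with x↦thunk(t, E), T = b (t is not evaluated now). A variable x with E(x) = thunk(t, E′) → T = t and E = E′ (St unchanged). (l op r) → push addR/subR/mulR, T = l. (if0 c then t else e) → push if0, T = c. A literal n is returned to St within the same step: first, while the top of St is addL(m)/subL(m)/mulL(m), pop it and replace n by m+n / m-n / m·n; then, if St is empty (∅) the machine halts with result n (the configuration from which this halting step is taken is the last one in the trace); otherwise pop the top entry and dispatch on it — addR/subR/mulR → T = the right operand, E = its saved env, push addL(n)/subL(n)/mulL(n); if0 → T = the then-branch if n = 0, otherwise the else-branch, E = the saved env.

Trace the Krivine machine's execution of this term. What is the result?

Answer: -6

Derivation:
t=0: [T=((if0 3 then 0 else -4) - ((λv. v) 2)) | E=∅ | St=∅]
t=1: [T=(if0 3 then 0 else -4) | E=∅ | St=[subR]]
t=2: [T=3 | E=∅ | St=[if0 :: subR]]
t=3: [T=-4 | E=∅ | St=[subR]]
t=4: [T=((λv. v) 2) | E=∅ | St=[subL(-4)]]
t=5: [T=(λv. v) | E=∅ | St=[thunk :: subL(-4)]]
t=6: [T=v | E={v↦thunk(2, ∅)} | St=[subL(-4)]]
t=7: [T=2 | E=∅ | St=[subL(-4)]]
→ final value -6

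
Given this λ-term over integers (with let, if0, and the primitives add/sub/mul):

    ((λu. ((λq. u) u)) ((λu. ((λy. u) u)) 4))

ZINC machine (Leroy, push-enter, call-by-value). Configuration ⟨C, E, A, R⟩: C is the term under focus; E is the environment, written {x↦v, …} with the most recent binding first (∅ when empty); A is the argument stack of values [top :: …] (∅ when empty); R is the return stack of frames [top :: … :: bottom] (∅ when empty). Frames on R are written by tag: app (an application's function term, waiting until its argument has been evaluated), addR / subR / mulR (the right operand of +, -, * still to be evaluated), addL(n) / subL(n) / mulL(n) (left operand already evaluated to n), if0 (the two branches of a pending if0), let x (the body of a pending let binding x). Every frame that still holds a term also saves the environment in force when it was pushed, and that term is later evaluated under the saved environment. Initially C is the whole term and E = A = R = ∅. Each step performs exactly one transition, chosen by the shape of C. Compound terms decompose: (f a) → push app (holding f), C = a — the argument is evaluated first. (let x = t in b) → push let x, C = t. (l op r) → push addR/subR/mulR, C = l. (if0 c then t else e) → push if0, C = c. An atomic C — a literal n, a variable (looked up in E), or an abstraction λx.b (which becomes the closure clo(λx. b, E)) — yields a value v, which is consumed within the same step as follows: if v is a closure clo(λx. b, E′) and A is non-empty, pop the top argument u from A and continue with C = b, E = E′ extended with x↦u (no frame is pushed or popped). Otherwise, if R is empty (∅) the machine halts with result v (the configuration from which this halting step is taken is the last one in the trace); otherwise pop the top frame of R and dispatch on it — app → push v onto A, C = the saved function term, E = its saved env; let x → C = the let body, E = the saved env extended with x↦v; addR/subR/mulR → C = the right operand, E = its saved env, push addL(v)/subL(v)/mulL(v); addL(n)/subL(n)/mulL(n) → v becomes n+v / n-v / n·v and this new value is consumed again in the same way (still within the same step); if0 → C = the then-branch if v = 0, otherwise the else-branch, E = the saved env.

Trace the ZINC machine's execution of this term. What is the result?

Answer: 4

Derivation:
t=0: [C=((λu. ((λq. u) u)) ((λu. ((λy. u) u)) 4)) | E=∅ | A=∅ | R=∅]
t=1: [C=((λu. ((λy. u) u)) 4) | E=∅ | A=∅ | R=[app]]
t=2: [C=4 | E=∅ | A=∅ | R=[app :: app]]
t=3: [C=(λu. ((λy. u) u)) | E=∅ | A=[4] | R=[app]]
t=4: [C=((λy. u) u) | E={u↦4} | A=∅ | R=[app]]
t=5: [C=u | E={u↦4} | A=∅ | R=[app :: app]]
t=6: [C=(λy. u) | E={u↦4} | A=[4] | R=[app]]
t=7: [C=u | E={y↦4, u↦4} | A=∅ | R=[app]]
t=8: [C=(λu. ((λq. u) u)) | E=∅ | A=[4] | R=∅]
t=9: [C=((λq. u) u) | E={u↦4} | A=∅ | R=∅]
t=10: [C=u | E={u↦4} | A=∅ | R=[app]]
t=11: [C=(λq. u) | E={u↦4} | A=[4] | R=∅]
t=12: [C=u | E={q↦4, u↦4} | A=∅ | R=∅]
→ final value 4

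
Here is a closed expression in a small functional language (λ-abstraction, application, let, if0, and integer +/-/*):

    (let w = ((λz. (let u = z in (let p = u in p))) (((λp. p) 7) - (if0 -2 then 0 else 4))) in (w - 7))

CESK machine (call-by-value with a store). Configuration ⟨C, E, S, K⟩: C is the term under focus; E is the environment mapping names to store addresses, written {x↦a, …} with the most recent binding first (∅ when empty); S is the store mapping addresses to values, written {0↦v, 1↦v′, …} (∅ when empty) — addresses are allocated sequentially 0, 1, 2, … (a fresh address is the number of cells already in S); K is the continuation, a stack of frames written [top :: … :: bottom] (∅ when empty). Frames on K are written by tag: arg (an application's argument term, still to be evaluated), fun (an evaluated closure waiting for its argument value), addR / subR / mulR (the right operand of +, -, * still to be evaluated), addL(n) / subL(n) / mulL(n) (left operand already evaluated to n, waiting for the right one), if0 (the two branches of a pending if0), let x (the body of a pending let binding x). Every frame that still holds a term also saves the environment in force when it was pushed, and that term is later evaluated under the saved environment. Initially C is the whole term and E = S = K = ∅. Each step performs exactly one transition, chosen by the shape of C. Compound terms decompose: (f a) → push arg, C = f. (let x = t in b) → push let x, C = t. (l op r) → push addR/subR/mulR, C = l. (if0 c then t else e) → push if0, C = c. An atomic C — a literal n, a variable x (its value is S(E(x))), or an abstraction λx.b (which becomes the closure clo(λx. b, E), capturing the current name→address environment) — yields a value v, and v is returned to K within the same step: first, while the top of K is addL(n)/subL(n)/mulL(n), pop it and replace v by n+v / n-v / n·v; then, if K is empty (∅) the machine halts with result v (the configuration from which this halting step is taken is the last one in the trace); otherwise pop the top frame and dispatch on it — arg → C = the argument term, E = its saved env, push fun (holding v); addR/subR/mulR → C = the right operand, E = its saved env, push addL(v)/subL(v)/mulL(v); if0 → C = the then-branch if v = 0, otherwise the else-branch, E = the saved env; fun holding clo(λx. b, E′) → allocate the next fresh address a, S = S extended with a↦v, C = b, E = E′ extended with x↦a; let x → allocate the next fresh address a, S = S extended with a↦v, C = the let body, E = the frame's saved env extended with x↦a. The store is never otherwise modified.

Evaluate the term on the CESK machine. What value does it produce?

[0] <C=(let w = ((λz. (let u = z in (let p = u in p))) (((λp. p) 7) - (if0 -2 then 0 else 4))) in (w - 7)), E=∅, S=∅, K=∅>
[1] <C=((λz. (let u = z in (let p = u in p))) (((λp. p) 7) - (if0 -2 then 0 else 4))), E=∅, S=∅, K=[let w]>
[2] <C=(λz. (let u = z in (let p = u in p))), E=∅, S=∅, K=[arg :: let w]>
[3] <C=(((λp. p) 7) - (if0 -2 then 0 else 4)), E=∅, S=∅, K=[fun :: let w]>
[4] <C=((λp. p) 7), E=∅, S=∅, K=[subR :: fun :: let w]>
[5] <C=(λp. p), E=∅, S=∅, K=[arg :: subR :: fun :: let w]>
[6] <C=7, E=∅, S=∅, K=[fun :: subR :: fun :: let w]>
[7] <C=p, E={p↦0}, S={0↦7}, K=[subR :: fun :: let w]>
[8] <C=(if0 -2 then 0 else 4), E=∅, S={0↦7}, K=[subL(7) :: fun :: let w]>
[9] <C=-2, E=∅, S={0↦7}, K=[if0 :: subL(7) :: fun :: let w]>
[10] <C=4, E=∅, S={0↦7}, K=[subL(7) :: fun :: let w]>
[11] <C=(let u = z in (let p = u in p)), E={z↦1}, S={0↦7, 1↦3}, K=[let w]>
[12] <C=z, E={z↦1}, S={0↦7, 1↦3}, K=[let u :: let w]>
[13] <C=(let p = u in p), E={u↦2, z↦1}, S={0↦7, 1↦3, 2↦3}, K=[let w]>
[14] <C=u, E={u↦2, z↦1}, S={0↦7, 1↦3, 2↦3}, K=[let p :: let w]>
[15] <C=p, E={p↦3, u↦2, z↦1}, S={0↦7, 1↦3, 2↦3, 3↦3}, K=[let w]>
[16] <C=(w - 7), E={w↦4}, S={0↦7, 1↦3, 2↦3, 3↦3, 4↦3}, K=∅>
[17] <C=w, E={w↦4}, S={0↦7, 1↦3, 2↦3, 3↦3, 4↦3}, K=[subR]>
[18] <C=7, E={w↦4}, S={0↦7, 1↦3, 2↦3, 3↦3, 4↦3}, K=[subL(3)]>
→ final value -4

Answer: -4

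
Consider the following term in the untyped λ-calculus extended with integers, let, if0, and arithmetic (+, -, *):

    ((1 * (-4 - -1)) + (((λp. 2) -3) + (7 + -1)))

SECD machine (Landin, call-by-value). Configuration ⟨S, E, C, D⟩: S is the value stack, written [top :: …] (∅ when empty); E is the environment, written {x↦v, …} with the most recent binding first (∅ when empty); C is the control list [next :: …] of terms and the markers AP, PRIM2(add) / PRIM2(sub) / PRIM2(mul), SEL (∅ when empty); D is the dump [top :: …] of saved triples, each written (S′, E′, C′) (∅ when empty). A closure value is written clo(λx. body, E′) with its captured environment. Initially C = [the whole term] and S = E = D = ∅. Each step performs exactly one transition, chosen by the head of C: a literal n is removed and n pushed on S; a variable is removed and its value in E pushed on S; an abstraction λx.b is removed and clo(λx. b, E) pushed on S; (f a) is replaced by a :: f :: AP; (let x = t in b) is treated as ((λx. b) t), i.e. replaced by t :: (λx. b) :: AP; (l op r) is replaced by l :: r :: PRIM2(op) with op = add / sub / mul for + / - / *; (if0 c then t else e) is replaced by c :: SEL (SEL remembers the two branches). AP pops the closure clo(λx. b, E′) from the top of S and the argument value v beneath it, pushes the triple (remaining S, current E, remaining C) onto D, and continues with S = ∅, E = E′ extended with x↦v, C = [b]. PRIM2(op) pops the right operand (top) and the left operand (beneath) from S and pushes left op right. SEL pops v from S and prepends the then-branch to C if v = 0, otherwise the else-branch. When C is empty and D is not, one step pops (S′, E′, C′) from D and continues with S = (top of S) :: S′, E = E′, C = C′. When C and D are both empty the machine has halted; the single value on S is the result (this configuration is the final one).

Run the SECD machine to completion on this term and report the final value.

Answer: 5

Execution trace:
t=0: <S=∅, E=∅, C=[((1 * (-4 - -1)) + (((λp. 2) -3) + (7 + -1)))], D=∅>
t=1: <S=∅, E=∅, C=[(1 * (-4 - -1)) :: (((λp. 2) -3) + (7 + -1)) :: PRIM2(add)], D=∅>
t=2: <S=∅, E=∅, C=[1 :: (-4 - -1) :: PRIM2(mul) :: (((λp. 2) -3) + (7 + -1)) :: PRIM2(add)], D=∅>
t=3: <S=[1], E=∅, C=[(-4 - -1) :: PRIM2(mul) :: (((λp. 2) -3) + (7 + -1)) :: PRIM2(add)], D=∅>
t=4: <S=[1], E=∅, C=[-4 :: -1 :: PRIM2(sub) :: PRIM2(mul) :: (((λp. 2) -3) + (7 + -1)) :: PRIM2(add)], D=∅>
t=5: <S=[-4 :: 1], E=∅, C=[-1 :: PRIM2(sub) :: PRIM2(mul) :: (((λp. 2) -3) + (7 + -1)) :: PRIM2(add)], D=∅>
t=6: <S=[-1 :: -4 :: 1], E=∅, C=[PRIM2(sub) :: PRIM2(mul) :: (((λp. 2) -3) + (7 + -1)) :: PRIM2(add)], D=∅>
t=7: <S=[-3 :: 1], E=∅, C=[PRIM2(mul) :: (((λp. 2) -3) + (7 + -1)) :: PRIM2(add)], D=∅>
t=8: <S=[-3], E=∅, C=[(((λp. 2) -3) + (7 + -1)) :: PRIM2(add)], D=∅>
t=9: <S=[-3], E=∅, C=[((λp. 2) -3) :: (7 + -1) :: PRIM2(add) :: PRIM2(add)], D=∅>
t=10: <S=[-3], E=∅, C=[-3 :: (λp. 2) :: AP :: (7 + -1) :: PRIM2(add) :: PRIM2(add)], D=∅>
t=11: <S=[-3 :: -3], E=∅, C=[(λp. 2) :: AP :: (7 + -1) :: PRIM2(add) :: PRIM2(add)], D=∅>
t=12: <S=[clo(λp. 2, ∅) :: -3 :: -3], E=∅, C=[AP :: (7 + -1) :: PRIM2(add) :: PRIM2(add)], D=∅>
t=13: <S=∅, E={p↦-3}, C=[2], D=[([-3], ∅, [(7 + -1) :: PRIM2(add) :: PRIM2(add)])]>
t=14: <S=[2], E={p↦-3}, C=∅, D=[([-3], ∅, [(7 + -1) :: PRIM2(add) :: PRIM2(add)])]>
t=15: <S=[2 :: -3], E=∅, C=[(7 + -1) :: PRIM2(add) :: PRIM2(add)], D=∅>
t=16: <S=[2 :: -3], E=∅, C=[7 :: -1 :: PRIM2(add) :: PRIM2(add) :: PRIM2(add)], D=∅>
t=17: <S=[7 :: 2 :: -3], E=∅, C=[-1 :: PRIM2(add) :: PRIM2(add) :: PRIM2(add)], D=∅>
t=18: <S=[-1 :: 7 :: 2 :: -3], E=∅, C=[PRIM2(add) :: PRIM2(add) :: PRIM2(add)], D=∅>
t=19: <S=[6 :: 2 :: -3], E=∅, C=[PRIM2(add) :: PRIM2(add)], D=∅>
t=20: <S=[8 :: -3], E=∅, C=[PRIM2(add)], D=∅>
t=21: <S=[5], E=∅, C=∅, D=∅>
→ final value 5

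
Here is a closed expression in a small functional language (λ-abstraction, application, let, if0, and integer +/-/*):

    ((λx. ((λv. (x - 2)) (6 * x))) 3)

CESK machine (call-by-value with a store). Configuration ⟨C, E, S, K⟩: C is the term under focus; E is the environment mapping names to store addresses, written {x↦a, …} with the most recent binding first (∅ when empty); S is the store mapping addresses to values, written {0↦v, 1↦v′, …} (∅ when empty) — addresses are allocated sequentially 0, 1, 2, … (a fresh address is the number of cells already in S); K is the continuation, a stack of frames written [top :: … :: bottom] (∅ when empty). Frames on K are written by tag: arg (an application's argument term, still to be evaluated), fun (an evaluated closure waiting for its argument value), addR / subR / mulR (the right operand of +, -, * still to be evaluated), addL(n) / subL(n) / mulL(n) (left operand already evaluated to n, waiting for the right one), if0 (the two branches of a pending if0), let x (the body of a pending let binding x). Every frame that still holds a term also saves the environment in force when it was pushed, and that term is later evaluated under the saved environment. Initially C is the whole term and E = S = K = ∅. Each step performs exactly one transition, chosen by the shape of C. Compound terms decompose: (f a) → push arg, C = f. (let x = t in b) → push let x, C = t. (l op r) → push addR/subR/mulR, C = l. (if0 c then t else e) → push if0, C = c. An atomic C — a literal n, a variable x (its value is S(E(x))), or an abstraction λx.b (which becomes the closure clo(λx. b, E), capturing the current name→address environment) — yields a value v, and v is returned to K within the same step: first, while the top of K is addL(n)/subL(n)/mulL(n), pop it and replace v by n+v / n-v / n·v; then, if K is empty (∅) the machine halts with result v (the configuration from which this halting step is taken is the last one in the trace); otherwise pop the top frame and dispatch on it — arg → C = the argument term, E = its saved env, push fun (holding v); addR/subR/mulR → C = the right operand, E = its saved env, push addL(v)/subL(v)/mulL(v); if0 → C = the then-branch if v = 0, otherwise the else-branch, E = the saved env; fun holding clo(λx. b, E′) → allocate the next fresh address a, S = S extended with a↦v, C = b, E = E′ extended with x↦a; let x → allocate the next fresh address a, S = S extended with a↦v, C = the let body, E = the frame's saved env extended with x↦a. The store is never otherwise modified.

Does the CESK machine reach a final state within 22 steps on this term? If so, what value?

t=0: ⟨C=((λx. ((λv. (x - 2)) (6 * x))) 3); E=∅; S=∅; K=∅⟩
t=1: ⟨C=(λx. ((λv. (x - 2)) (6 * x))); E=∅; S=∅; K=[arg]⟩
t=2: ⟨C=3; E=∅; S=∅; K=[fun]⟩
t=3: ⟨C=((λv. (x - 2)) (6 * x)); E={x↦0}; S={0↦3}; K=∅⟩
t=4: ⟨C=(λv. (x - 2)); E={x↦0}; S={0↦3}; K=[arg]⟩
t=5: ⟨C=(6 * x); E={x↦0}; S={0↦3}; K=[fun]⟩
t=6: ⟨C=6; E={x↦0}; S={0↦3}; K=[mulR :: fun]⟩
t=7: ⟨C=x; E={x↦0}; S={0↦3}; K=[mulL(6) :: fun]⟩
t=8: ⟨C=(x - 2); E={v↦1, x↦0}; S={0↦3, 1↦18}; K=∅⟩
t=9: ⟨C=x; E={v↦1, x↦0}; S={0↦3, 1↦18}; K=[subR]⟩
t=10: ⟨C=2; E={v↦1, x↦0}; S={0↦3, 1↦18}; K=[subL(3)]⟩
→ final value 1

Answer: 1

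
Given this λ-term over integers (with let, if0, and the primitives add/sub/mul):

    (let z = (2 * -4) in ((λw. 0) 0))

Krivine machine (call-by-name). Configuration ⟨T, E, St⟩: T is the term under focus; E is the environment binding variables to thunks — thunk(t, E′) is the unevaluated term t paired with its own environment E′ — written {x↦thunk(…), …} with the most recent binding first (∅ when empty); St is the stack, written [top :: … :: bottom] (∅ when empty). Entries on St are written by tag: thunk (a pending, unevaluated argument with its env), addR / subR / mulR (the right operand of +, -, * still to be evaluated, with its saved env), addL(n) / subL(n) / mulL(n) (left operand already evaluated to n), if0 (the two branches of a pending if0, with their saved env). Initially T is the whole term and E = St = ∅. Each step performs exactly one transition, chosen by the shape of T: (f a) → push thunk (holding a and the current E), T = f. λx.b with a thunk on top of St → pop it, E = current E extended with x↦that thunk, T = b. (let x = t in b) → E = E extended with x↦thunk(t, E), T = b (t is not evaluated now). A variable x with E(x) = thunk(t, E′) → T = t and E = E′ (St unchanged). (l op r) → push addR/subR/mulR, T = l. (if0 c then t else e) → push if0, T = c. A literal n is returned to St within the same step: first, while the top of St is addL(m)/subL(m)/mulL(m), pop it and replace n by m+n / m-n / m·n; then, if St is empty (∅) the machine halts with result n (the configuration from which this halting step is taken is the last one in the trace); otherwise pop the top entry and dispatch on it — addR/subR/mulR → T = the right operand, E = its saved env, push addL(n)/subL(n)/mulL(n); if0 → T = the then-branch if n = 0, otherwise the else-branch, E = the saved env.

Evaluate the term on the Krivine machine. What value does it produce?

Answer: 0

Machine steps:
[0] <T=(let z = (2 * -4) in ((λw. 0) 0)), E=∅, St=∅>
[1] <T=((λw. 0) 0), E={z↦thunk((2 * -4), ∅)}, St=∅>
[2] <T=(λw. 0), E={z↦thunk((2 * -4), ∅)}, St=[thunk]>
[3] <T=0, E={w↦thunk(0, {z↦thunk((2 * -4), ∅)}), z↦thunk((2 * -4), ∅)}, St=∅>
→ final value 0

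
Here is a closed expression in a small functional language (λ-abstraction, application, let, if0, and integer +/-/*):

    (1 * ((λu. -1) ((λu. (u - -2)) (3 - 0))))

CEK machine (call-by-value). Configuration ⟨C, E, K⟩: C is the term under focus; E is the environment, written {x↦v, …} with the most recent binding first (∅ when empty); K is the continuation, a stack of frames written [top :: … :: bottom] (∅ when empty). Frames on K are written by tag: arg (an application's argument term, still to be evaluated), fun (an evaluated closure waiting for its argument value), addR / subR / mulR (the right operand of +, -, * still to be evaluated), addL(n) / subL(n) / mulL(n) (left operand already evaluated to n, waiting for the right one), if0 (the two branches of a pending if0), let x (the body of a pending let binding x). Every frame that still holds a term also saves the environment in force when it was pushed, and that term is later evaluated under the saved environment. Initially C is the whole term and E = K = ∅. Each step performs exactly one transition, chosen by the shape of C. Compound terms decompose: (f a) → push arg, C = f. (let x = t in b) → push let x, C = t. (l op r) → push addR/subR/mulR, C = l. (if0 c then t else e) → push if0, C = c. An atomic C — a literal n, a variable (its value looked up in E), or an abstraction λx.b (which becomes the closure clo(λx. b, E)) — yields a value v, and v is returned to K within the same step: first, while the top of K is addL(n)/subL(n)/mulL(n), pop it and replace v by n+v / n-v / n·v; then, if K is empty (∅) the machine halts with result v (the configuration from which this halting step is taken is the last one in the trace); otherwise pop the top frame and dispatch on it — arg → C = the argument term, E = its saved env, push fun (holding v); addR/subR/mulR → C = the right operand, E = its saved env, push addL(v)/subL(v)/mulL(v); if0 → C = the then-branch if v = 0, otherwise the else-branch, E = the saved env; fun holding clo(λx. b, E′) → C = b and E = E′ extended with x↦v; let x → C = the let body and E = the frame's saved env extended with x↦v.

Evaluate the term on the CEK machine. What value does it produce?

Answer: -1

Execution trace:
0. ⟨C=(1 * ((λu. -1) ((λu. (u - -2)) (3 - 0)))); E=∅; K=∅⟩
1. ⟨C=1; E=∅; K=[mulR]⟩
2. ⟨C=((λu. -1) ((λu. (u - -2)) (3 - 0))); E=∅; K=[mulL(1)]⟩
3. ⟨C=(λu. -1); E=∅; K=[arg :: mulL(1)]⟩
4. ⟨C=((λu. (u - -2)) (3 - 0)); E=∅; K=[fun :: mulL(1)]⟩
5. ⟨C=(λu. (u - -2)); E=∅; K=[arg :: fun :: mulL(1)]⟩
6. ⟨C=(3 - 0); E=∅; K=[fun :: fun :: mulL(1)]⟩
7. ⟨C=3; E=∅; K=[subR :: fun :: fun :: mulL(1)]⟩
8. ⟨C=0; E=∅; K=[subL(3) :: fun :: fun :: mulL(1)]⟩
9. ⟨C=(u - -2); E={u↦3}; K=[fun :: mulL(1)]⟩
10. ⟨C=u; E={u↦3}; K=[subR :: fun :: mulL(1)]⟩
11. ⟨C=-2; E={u↦3}; K=[subL(3) :: fun :: mulL(1)]⟩
12. ⟨C=-1; E={u↦5}; K=[mulL(1)]⟩
→ final value -1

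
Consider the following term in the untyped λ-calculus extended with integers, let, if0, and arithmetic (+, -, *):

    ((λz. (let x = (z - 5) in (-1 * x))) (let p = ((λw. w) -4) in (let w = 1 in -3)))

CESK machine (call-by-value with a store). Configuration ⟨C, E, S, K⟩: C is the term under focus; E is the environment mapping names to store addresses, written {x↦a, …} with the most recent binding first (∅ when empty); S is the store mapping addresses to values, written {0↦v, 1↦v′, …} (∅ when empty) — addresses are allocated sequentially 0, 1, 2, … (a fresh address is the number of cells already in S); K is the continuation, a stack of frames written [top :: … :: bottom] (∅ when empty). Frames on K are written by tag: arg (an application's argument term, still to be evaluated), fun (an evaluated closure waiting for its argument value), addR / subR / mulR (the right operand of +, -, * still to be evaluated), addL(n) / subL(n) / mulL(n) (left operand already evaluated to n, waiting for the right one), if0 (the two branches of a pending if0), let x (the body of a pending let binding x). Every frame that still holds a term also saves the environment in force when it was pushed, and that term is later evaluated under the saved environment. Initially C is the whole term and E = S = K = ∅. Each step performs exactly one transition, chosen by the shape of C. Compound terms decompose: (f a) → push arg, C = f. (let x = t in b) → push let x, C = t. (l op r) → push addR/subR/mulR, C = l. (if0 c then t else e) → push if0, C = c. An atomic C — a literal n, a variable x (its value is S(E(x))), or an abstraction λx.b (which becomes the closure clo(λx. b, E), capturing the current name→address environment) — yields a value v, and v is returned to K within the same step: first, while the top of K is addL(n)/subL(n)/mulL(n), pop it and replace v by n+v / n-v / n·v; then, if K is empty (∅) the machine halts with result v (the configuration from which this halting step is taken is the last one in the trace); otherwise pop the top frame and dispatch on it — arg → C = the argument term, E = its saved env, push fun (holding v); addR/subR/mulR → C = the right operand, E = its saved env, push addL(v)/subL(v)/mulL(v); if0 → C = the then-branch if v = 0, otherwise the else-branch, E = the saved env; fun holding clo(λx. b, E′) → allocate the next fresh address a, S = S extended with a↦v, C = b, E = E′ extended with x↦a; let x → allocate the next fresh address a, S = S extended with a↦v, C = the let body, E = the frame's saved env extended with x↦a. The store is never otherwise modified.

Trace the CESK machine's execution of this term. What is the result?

Answer: 8

Derivation:
0. <C=((λz. (let x = (z - 5) in (-1 * x))) (let p = ((λw. w) -4) in (let w = 1 in -3))), E=∅, S=∅, K=∅>
1. <C=(λz. (let x = (z - 5) in (-1 * x))), E=∅, S=∅, K=[arg]>
2. <C=(let p = ((λw. w) -4) in (let w = 1 in -3)), E=∅, S=∅, K=[fun]>
3. <C=((λw. w) -4), E=∅, S=∅, K=[let p :: fun]>
4. <C=(λw. w), E=∅, S=∅, K=[arg :: let p :: fun]>
5. <C=-4, E=∅, S=∅, K=[fun :: let p :: fun]>
6. <C=w, E={w↦0}, S={0↦-4}, K=[let p :: fun]>
7. <C=(let w = 1 in -3), E={p↦1}, S={0↦-4, 1↦-4}, K=[fun]>
8. <C=1, E={p↦1}, S={0↦-4, 1↦-4}, K=[let w :: fun]>
9. <C=-3, E={w↦2, p↦1}, S={0↦-4, 1↦-4, 2↦1}, K=[fun]>
10. <C=(let x = (z - 5) in (-1 * x)), E={z↦3}, S={0↦-4, 1↦-4, 2↦1, 3↦-3}, K=∅>
11. <C=(z - 5), E={z↦3}, S={0↦-4, 1↦-4, 2↦1, 3↦-3}, K=[let x]>
12. <C=z, E={z↦3}, S={0↦-4, 1↦-4, 2↦1, 3↦-3}, K=[subR :: let x]>
13. <C=5, E={z↦3}, S={0↦-4, 1↦-4, 2↦1, 3↦-3}, K=[subL(-3) :: let x]>
14. <C=(-1 * x), E={x↦4, z↦3}, S={0↦-4, 1↦-4, 2↦1, 3↦-3, 4↦-8}, K=∅>
15. <C=-1, E={x↦4, z↦3}, S={0↦-4, 1↦-4, 2↦1, 3↦-3, 4↦-8}, K=[mulR]>
16. <C=x, E={x↦4, z↦3}, S={0↦-4, 1↦-4, 2↦1, 3↦-3, 4↦-8}, K=[mulL(-1)]>
→ final value 8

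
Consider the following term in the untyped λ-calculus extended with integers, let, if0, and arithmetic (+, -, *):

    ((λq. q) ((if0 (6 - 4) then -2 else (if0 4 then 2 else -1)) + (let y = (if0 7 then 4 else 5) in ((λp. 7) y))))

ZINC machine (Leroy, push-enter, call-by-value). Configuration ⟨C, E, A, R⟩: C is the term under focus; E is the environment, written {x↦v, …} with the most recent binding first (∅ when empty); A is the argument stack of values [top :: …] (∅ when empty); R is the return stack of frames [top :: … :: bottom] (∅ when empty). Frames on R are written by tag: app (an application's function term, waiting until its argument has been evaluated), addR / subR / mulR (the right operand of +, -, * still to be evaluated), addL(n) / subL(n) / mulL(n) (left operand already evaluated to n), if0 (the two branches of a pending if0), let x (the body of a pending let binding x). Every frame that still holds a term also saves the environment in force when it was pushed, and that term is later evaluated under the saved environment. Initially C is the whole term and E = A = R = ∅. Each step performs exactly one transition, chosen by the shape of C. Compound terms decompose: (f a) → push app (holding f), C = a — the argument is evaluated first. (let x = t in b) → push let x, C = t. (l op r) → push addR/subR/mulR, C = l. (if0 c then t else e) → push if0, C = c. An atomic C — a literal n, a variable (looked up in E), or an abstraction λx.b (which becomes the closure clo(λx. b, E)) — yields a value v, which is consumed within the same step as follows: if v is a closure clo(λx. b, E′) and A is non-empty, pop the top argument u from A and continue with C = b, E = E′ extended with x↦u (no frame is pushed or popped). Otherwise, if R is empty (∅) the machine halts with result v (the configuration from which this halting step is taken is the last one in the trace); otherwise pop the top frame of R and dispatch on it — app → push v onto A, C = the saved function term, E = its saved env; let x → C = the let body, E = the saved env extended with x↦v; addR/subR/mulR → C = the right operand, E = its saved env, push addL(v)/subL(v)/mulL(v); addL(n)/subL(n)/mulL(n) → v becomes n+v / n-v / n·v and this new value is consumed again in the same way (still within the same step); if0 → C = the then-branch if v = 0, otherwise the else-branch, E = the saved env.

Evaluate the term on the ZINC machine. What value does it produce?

t=0: <C=((λq. q) ((if0 (6 - 4) then -2 else (if0 4 then 2 else -1)) + (let y = (if0 7 then 4 else 5) in ((λp. 7) y)))), E=∅, A=∅, R=∅>
t=1: <C=((if0 (6 - 4) then -2 else (if0 4 then 2 else -1)) + (let y = (if0 7 then 4 else 5) in ((λp. 7) y))), E=∅, A=∅, R=[app]>
t=2: <C=(if0 (6 - 4) then -2 else (if0 4 then 2 else -1)), E=∅, A=∅, R=[addR :: app]>
t=3: <C=(6 - 4), E=∅, A=∅, R=[if0 :: addR :: app]>
t=4: <C=6, E=∅, A=∅, R=[subR :: if0 :: addR :: app]>
t=5: <C=4, E=∅, A=∅, R=[subL(6) :: if0 :: addR :: app]>
t=6: <C=(if0 4 then 2 else -1), E=∅, A=∅, R=[addR :: app]>
t=7: <C=4, E=∅, A=∅, R=[if0 :: addR :: app]>
t=8: <C=-1, E=∅, A=∅, R=[addR :: app]>
t=9: <C=(let y = (if0 7 then 4 else 5) in ((λp. 7) y)), E=∅, A=∅, R=[addL(-1) :: app]>
t=10: <C=(if0 7 then 4 else 5), E=∅, A=∅, R=[let y :: addL(-1) :: app]>
t=11: <C=7, E=∅, A=∅, R=[if0 :: let y :: addL(-1) :: app]>
t=12: <C=5, E=∅, A=∅, R=[let y :: addL(-1) :: app]>
t=13: <C=((λp. 7) y), E={y↦5}, A=∅, R=[addL(-1) :: app]>
t=14: <C=y, E={y↦5}, A=∅, R=[app :: addL(-1) :: app]>
t=15: <C=(λp. 7), E={y↦5}, A=[5], R=[addL(-1) :: app]>
t=16: <C=7, E={p↦5, y↦5}, A=∅, R=[addL(-1) :: app]>
t=17: <C=(λq. q), E=∅, A=[6], R=∅>
t=18: <C=q, E={q↦6}, A=∅, R=∅>
→ final value 6

Answer: 6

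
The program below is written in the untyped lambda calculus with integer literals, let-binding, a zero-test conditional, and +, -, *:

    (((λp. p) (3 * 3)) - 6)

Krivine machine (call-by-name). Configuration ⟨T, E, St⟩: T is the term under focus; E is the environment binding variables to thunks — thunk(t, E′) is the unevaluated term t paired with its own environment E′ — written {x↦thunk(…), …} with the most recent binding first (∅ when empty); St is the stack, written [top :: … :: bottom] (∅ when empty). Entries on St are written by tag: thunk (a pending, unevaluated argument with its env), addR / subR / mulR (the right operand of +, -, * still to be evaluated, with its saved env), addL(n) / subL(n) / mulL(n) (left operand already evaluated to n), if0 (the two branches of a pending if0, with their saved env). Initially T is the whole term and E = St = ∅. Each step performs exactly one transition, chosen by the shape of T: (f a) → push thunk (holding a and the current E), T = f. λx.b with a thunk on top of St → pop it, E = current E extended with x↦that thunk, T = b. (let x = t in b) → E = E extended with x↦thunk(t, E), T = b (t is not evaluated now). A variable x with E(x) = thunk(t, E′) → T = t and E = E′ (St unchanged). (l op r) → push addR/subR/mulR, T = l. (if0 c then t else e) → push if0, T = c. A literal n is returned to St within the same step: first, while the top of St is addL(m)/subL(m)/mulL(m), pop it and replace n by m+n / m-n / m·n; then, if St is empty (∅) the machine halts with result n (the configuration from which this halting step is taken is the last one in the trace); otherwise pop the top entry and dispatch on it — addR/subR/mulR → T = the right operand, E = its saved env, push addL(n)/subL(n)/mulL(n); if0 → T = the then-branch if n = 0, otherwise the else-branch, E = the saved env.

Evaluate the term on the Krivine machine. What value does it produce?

[0] [T=(((λp. p) (3 * 3)) - 6) | E=∅ | St=∅]
[1] [T=((λp. p) (3 * 3)) | E=∅ | St=[subR]]
[2] [T=(λp. p) | E=∅ | St=[thunk :: subR]]
[3] [T=p | E={p↦thunk((3 * 3), ∅)} | St=[subR]]
[4] [T=(3 * 3) | E=∅ | St=[subR]]
[5] [T=3 | E=∅ | St=[mulR :: subR]]
[6] [T=3 | E=∅ | St=[mulL(3) :: subR]]
[7] [T=6 | E=∅ | St=[subL(9)]]
→ final value 3

Answer: 3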